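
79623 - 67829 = 11794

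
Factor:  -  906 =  - 2^1*3^1 *151^1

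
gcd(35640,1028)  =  4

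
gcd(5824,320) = 64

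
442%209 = 24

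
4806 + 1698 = 6504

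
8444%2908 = 2628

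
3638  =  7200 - 3562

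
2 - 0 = 2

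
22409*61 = 1366949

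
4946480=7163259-2216779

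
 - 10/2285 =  - 1 + 455/457= -0.00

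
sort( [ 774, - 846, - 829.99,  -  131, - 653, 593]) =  [ - 846 , - 829.99 ,-653, - 131, 593 , 774 ] 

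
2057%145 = 27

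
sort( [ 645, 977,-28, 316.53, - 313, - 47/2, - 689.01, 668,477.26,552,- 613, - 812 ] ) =[ - 812, - 689.01, - 613,  -  313, - 28, -47/2 , 316.53, 477.26,552,645,  668,977 ]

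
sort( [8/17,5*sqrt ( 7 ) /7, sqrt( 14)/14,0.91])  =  [ sqrt( 14) /14,8/17, 0.91,5 * sqrt( 7) /7 ]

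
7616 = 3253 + 4363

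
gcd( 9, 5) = 1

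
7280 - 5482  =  1798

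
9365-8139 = 1226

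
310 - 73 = 237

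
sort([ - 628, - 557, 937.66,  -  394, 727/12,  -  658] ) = [ - 658,  -  628 ,  -  557, - 394, 727/12 , 937.66]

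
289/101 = 2 + 87/101 = 2.86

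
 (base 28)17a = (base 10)990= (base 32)UU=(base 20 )29A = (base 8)1736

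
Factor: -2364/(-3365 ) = 2^2*3^1*5^(  -  1) * 197^1 * 673^ ( - 1 ) 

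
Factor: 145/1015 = 7^( - 1)  =  1/7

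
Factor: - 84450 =-2^1*3^1*5^2*563^1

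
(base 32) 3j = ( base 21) 5a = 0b1110011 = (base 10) 115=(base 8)163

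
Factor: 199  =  199^1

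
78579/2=78579/2  =  39289.50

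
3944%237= 152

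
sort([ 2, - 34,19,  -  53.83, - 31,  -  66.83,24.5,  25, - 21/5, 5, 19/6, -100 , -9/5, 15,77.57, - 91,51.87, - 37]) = [ - 100, -91, - 66.83, - 53.83, - 37, - 34,-31, - 21/5, - 9/5,  2,19/6,5,15,19, 24.5, 25 , 51.87, 77.57 ] 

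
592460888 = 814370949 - 221910061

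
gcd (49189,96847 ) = 1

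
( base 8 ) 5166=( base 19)77I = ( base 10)2678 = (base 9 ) 3605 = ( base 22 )5BG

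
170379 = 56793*3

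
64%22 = 20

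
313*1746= 546498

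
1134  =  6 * 189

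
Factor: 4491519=3^1 * 17^1*88069^1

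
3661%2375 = 1286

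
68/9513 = 68/9513 = 0.01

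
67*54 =3618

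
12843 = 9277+3566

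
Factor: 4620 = 2^2*3^1*5^1*7^1*11^1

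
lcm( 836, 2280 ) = 25080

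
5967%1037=782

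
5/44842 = 5/44842 = 0.00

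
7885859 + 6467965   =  14353824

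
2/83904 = 1/41952 = 0.00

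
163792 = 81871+81921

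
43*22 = 946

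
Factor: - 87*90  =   - 7830 = - 2^1*3^3*5^1 *29^1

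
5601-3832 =1769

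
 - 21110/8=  - 2639 + 1/4  =  - 2638.75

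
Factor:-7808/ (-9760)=4/5 = 2^2*5^(-1)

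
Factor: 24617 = 103^1 * 239^1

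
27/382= 27/382 = 0.07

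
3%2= 1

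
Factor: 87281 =87281^1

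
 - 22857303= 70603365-93460668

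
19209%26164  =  19209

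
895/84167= 895/84167 =0.01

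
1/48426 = 1/48426  =  0.00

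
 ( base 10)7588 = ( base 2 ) 1110110100100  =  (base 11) 5779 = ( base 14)2AA0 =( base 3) 101102001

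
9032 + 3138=12170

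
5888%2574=740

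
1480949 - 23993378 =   -  22512429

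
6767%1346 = 37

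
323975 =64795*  5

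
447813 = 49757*9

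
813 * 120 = 97560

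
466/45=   10 + 16/45 = 10.36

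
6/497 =6/497  =  0.01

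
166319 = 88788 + 77531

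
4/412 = 1/103 = 0.01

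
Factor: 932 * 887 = 826684 =2^2*233^1 * 887^1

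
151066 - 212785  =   - 61719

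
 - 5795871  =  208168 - 6004039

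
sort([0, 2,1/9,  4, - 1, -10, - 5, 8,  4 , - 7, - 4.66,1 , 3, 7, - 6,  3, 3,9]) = [  -  10, - 7, - 6 , - 5 , - 4.66, - 1,  0,1/9,1,2,3, 3, 3, 4,4,  7, 8,9] 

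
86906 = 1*86906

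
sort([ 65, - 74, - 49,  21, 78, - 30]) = [ - 74, - 49, - 30, 21,65, 78 ]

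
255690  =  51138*5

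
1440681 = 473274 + 967407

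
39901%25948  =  13953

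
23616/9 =2624 = 2624.00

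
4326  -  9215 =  - 4889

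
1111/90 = 12 + 31/90 = 12.34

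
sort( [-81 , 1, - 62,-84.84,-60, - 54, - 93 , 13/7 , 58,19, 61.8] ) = [ - 93,  -  84.84,-81 , - 62,-60, - 54, 1, 13/7, 19 , 58,61.8 ]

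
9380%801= 569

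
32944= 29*1136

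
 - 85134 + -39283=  - 124417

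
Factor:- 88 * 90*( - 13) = 2^4 *3^2*5^1* 11^1*13^1  =  102960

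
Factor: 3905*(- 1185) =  - 3^1*5^2*11^1*71^1*79^1=- 4627425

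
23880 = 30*796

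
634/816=317/408 = 0.78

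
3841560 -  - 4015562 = 7857122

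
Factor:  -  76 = -2^2*19^1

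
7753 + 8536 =16289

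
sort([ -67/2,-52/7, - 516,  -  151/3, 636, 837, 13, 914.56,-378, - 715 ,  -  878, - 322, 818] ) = [ - 878,-715, - 516, - 378 , - 322, - 151/3,-67/2,-52/7,13,636, 818, 837,  914.56]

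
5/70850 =1/14170 = 0.00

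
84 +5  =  89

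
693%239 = 215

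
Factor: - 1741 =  - 1741^1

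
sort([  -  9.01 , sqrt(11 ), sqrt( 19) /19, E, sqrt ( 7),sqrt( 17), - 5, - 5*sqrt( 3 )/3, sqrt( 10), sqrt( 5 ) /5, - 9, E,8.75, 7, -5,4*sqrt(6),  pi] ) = [-9.01, - 9, - 5, - 5, - 5 * sqrt( 3) /3,sqrt(19)/19,sqrt( 5)/5, sqrt(7),E,E, pi, sqrt( 10), sqrt (11 ), sqrt(17), 7,8.75, 4 * sqrt( 6 )]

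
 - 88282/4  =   - 22071 + 1/2= - 22070.50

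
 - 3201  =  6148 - 9349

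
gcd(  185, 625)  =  5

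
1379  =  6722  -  5343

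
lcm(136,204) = 408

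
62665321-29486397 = 33178924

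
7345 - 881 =6464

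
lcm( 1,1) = 1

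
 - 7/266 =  -1 + 37/38 =- 0.03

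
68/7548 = 1/111= 0.01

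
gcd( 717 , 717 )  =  717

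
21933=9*2437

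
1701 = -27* (-63)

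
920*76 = 69920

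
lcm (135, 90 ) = 270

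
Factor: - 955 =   -  5^1 * 191^1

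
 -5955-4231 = -10186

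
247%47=12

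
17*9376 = 159392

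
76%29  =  18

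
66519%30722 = 5075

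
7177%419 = 54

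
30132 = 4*7533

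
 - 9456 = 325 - 9781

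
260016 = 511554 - 251538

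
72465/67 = 72465/67 = 1081.57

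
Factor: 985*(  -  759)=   -  747615 = -3^1*5^1*11^1*23^1*197^1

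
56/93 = 56/93 = 0.60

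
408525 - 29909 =378616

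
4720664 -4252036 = 468628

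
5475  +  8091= 13566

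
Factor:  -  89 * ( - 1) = 89^1 = 89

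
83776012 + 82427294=166203306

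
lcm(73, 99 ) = 7227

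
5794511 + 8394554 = 14189065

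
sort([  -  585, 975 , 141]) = [-585 , 141,  975] 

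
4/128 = 1/32=0.03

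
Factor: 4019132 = 2^2 * 13^1*77291^1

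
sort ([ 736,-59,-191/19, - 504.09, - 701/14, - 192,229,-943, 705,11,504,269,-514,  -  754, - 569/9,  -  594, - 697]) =[ - 943, - 754, - 697, - 594, -514, - 504.09,-192, - 569/9, - 59,-701/14, - 191/19,11, 229,269,504,  705,736]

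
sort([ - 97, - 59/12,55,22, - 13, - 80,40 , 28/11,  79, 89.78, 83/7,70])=[ - 97, - 80, - 13 , - 59/12 , 28/11, 83/7,22, 40,55 , 70,79,  89.78 ] 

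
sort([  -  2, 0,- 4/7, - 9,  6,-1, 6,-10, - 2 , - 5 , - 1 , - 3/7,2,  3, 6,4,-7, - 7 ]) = [  -  10, - 9, - 7 , -7, - 5,-2, - 2,  -  1 ,-1, - 4/7, - 3/7, 0, 2, 3,  4, 6, 6, 6]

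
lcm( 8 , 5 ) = 40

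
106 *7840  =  831040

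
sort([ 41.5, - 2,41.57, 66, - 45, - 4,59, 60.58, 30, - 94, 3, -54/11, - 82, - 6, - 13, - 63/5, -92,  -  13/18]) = [ - 94, - 92, - 82, - 45, - 13,-63/5, - 6,  -  54/11, - 4, - 2, - 13/18,3, 30,41.5,41.57, 59, 60.58, 66]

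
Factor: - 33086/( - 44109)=2^1*3^ ( - 2)*13^(-2 )*29^( - 1)*71^1*233^1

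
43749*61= 2668689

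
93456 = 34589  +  58867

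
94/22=4 + 3/11 = 4.27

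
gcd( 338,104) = 26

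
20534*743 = 15256762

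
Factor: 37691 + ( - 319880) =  - 3^1*94063^1 = -282189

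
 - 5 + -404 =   -  409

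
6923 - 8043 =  - 1120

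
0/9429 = 0 =0.00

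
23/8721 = 23/8721 = 0.00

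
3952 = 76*52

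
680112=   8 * 85014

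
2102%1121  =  981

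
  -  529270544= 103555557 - 632826101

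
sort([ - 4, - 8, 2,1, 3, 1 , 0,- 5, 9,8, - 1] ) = [ - 8,-5, - 4, - 1, 0, 1, 1,2,3,8,9 ]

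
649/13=649/13 = 49.92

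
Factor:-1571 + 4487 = 2916 =2^2 * 3^6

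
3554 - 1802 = 1752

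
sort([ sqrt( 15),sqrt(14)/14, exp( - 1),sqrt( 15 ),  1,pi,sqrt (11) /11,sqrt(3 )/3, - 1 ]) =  [ - 1,sqrt( 14)/14,sqrt( 11 )/11 , exp( - 1),sqrt(3 )/3,  1,pi,  sqrt( 15), sqrt(15)]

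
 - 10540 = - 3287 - 7253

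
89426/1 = 89426 = 89426.00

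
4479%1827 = 825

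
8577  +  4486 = 13063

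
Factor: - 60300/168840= -2^ (-1 )*5^1* 7^( - 1)=-5/14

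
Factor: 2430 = 2^1 *3^5*5^1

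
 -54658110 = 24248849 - 78906959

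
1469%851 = 618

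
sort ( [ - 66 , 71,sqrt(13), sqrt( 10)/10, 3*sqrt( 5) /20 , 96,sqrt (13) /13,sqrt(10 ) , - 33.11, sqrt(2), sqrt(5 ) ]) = [ - 66 , - 33.11, sqrt(13)/13, sqrt( 10) /10, 3 * sqrt( 5) /20, sqrt( 2 ),sqrt(5),sqrt( 10),sqrt(13) , 71 , 96 ]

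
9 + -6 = 3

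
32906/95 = 32906/95 = 346.38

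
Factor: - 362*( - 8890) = 2^2*5^1*7^1  *  127^1*181^1 = 3218180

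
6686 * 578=3864508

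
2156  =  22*98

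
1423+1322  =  2745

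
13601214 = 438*31053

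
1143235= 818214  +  325021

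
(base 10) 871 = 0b1101100111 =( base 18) 2C7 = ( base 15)3d1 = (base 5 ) 11441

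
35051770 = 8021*4370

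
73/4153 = 73/4153 = 0.02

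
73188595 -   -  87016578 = 160205173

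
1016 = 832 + 184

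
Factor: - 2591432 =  - 2^3*227^1 * 1427^1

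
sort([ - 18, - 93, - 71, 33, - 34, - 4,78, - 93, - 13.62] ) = [  -  93, - 93 , - 71, - 34, - 18, - 13.62,-4,33,78] 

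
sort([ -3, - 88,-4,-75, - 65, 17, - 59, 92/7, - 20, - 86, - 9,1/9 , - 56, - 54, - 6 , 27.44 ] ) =[ - 88 , - 86, - 75, - 65,  -  59,-56 , - 54,-20, - 9, - 6,- 4  , -3,1/9, 92/7,17, 27.44]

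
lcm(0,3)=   0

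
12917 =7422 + 5495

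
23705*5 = 118525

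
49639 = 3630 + 46009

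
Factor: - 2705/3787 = -5^1*7^( - 1) = - 5/7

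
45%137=45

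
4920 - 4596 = 324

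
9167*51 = 467517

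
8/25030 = 4/12515 = 0.00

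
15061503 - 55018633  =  -39957130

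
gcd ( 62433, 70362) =9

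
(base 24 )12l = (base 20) 1C5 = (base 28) N1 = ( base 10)645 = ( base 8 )1205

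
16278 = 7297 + 8981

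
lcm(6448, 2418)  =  19344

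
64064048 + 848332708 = 912396756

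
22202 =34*653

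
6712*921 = 6181752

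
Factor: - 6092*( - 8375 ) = 2^2*5^3*67^1*1523^1 = 51020500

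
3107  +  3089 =6196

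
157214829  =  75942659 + 81272170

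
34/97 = 34/97 = 0.35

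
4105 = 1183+2922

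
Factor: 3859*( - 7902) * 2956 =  - 90139726008= - 2^3*3^2*17^1*227^1*439^1*739^1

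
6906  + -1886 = 5020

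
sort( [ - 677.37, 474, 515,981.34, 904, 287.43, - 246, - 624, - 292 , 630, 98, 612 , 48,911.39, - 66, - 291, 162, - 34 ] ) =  [  -  677.37,- 624,- 292, - 291, - 246, - 66, - 34, 48,98,162, 287.43, 474, 515,612, 630, 904, 911.39,981.34 ]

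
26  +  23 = 49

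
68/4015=68/4015 = 0.02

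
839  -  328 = 511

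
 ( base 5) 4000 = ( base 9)615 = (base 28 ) ho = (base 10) 500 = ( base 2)111110100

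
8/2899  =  8/2899 = 0.00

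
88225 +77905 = 166130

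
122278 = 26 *4703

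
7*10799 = 75593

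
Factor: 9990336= 2^6*3^1*61^1 * 853^1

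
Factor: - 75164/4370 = - 86/5 = -2^1*5^( - 1 )*43^1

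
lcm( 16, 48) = 48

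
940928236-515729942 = 425198294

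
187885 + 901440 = 1089325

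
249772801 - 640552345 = -390779544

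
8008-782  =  7226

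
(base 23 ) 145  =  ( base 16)272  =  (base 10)626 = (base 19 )1DI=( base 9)765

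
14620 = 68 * 215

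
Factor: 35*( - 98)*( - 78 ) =267540=2^2* 3^1*5^1*7^3*13^1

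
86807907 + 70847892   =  157655799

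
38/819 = 38/819  =  0.05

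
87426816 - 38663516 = 48763300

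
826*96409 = 79633834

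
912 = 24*38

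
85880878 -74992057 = 10888821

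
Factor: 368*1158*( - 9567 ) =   -  4076919648 = - 2^5*3^3*23^1*193^1*1063^1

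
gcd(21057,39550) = 1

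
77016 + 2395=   79411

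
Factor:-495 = -3^2*5^1*11^1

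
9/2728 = 9/2728 = 0.00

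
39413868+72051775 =111465643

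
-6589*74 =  - 487586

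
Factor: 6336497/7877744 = 2^(  -  4 )*7^(-1)*37^(-1)*61^1* 109^1*953^1 * 1901^ (  -  1 )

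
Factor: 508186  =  2^1  *7^1*36299^1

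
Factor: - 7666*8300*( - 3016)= 2^6*5^2*13^1 * 29^1*83^1*3833^1 = 191901444800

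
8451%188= 179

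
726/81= 242/27 = 8.96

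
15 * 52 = 780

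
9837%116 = 93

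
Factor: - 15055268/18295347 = -2^2 * 3^( - 1 )*7^( - 1)*17^1*19^( - 1 ) * 45853^( - 1)*221401^1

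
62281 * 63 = 3923703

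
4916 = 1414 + 3502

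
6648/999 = 2216/333 = 6.65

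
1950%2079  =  1950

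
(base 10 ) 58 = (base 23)2c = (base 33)1p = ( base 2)111010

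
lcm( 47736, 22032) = 286416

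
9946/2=4973 = 4973.00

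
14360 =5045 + 9315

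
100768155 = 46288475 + 54479680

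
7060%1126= 304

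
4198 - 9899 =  - 5701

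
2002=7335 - 5333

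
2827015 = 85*33259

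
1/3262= 1/3262 =0.00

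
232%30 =22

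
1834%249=91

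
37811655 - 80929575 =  - 43117920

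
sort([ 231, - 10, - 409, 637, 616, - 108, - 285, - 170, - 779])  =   [ - 779, - 409, - 285, - 170, - 108, - 10, 231, 616 , 637 ] 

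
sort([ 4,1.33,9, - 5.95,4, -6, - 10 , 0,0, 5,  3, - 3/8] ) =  [ - 10, - 6 , - 5.95, - 3/8,0,0, 1.33,  3,4,4,  5, 9 ] 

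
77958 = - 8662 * ( -9)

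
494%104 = 78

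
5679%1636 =771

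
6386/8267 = 6386/8267=0.77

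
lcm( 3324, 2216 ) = 6648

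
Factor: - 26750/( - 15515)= 2^1*5^2 * 29^( - 1 ) = 50/29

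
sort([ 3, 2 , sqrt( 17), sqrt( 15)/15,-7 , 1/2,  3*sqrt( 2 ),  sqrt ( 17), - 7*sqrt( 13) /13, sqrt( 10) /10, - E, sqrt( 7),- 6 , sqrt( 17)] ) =[ - 7 , - 6,-E, - 7 *sqrt( 13 ) /13, sqrt( 15)/15, sqrt( 10 ) /10, 1/2, 2,sqrt( 7),3, sqrt( 17 ),sqrt( 17) , sqrt( 17), 3*sqrt (2)]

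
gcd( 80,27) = 1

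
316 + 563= 879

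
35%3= 2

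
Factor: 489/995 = 3^1* 5^( - 1 ) * 163^1*199^( - 1) 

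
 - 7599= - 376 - 7223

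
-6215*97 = -602855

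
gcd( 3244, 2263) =1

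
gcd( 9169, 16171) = 1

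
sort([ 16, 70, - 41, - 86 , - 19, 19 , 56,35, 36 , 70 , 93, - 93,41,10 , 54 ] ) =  [ - 93,-86,- 41 ,  -  19,10 , 16,19,35, 36,41, 54, 56,70, 70 , 93 ] 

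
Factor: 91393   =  91393^1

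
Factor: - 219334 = - 2^1 *17^1*6451^1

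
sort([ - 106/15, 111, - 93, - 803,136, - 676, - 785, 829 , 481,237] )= [ - 803, - 785, - 676,-93, - 106/15,111, 136, 237, 481,829] 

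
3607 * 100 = 360700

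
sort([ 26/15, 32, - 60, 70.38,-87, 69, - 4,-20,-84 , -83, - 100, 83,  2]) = [ - 100,  -  87, - 84, - 83, - 60, - 20, -4,26/15, 2, 32,69,70.38,  83 ]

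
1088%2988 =1088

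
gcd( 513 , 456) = 57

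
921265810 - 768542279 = 152723531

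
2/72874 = 1/36437 =0.00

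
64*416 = 26624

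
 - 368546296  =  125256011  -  493802307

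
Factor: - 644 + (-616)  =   - 2^2*3^2*5^1 * 7^1  =  - 1260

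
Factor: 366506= 2^1*7^1*47^1*557^1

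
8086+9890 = 17976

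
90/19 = 4 +14/19 = 4.74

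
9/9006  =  3/3002 =0.00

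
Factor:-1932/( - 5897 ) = 2^2 *3^1 * 7^1*23^1 * 5897^( - 1)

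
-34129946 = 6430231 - 40560177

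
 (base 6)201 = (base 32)29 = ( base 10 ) 73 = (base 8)111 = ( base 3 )2201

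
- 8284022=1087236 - 9371258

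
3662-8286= - 4624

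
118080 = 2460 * 48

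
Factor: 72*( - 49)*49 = -2^3*3^2*7^4 =-172872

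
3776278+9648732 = 13425010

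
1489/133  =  1489/133  =  11.20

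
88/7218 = 44/3609 = 0.01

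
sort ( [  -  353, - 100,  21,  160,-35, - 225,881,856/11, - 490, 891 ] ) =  [-490, - 353, - 225, - 100 , - 35, 21, 856/11, 160,881,891] 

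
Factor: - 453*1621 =-734313 = -3^1*151^1*1621^1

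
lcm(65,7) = 455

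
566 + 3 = 569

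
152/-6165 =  - 1 + 6013/6165  =  - 0.02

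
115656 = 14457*8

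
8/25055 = 8/25055 = 0.00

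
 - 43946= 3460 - 47406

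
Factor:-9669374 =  - 2^1*11^1* 13^1*33809^1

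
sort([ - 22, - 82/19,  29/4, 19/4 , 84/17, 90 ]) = [ - 22 ,  -  82/19, 19/4,84/17 , 29/4, 90]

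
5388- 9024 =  - 3636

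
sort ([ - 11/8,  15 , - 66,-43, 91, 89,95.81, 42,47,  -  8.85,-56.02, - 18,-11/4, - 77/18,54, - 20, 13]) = [-66, - 56.02 ,-43, - 20, - 18, - 8.85, - 77/18,-11/4, - 11/8,13,  15,42, 47,54, 89,91, 95.81 ]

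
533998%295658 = 238340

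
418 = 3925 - 3507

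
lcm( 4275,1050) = 59850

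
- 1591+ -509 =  - 2100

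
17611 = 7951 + 9660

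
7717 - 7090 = 627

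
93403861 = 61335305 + 32068556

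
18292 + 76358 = 94650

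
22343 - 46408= - 24065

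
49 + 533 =582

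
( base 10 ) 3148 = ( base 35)2jx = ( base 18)9cg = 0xc4c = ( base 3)11022121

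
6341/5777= 1 + 564/5777  =  1.10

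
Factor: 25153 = 25153^1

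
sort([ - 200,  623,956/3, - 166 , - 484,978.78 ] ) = [-484 , - 200, - 166, 956/3,  623,978.78]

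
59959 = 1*59959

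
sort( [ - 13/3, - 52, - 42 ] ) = [ - 52, - 42, - 13/3] 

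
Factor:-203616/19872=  - 3^ ( - 1) * 7^1*23^ ( - 1)*101^1 = - 707/69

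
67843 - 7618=60225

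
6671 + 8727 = 15398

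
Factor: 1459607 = 421^1 * 3467^1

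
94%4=2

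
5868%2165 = 1538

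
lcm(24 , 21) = 168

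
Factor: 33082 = 2^1*7^1*17^1  *139^1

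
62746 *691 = 43357486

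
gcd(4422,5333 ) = 1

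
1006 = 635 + 371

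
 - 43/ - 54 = 43/54 = 0.80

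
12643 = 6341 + 6302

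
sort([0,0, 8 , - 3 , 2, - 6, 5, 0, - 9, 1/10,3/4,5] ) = [-9, - 6, - 3,0,0,0,1/10 , 3/4,2, 5,5, 8] 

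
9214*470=4330580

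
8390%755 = 85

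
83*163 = 13529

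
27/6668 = 27/6668 = 0.00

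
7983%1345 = 1258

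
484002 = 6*80667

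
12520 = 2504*5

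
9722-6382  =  3340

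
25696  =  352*73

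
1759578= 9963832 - 8204254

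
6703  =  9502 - 2799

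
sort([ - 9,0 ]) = [ - 9,0 ] 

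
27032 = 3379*8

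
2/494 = 1/247=0.00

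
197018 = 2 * 98509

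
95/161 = 95/161=0.59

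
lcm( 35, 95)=665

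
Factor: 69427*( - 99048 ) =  - 2^3*3^1*4127^1*69427^1=- 6876605496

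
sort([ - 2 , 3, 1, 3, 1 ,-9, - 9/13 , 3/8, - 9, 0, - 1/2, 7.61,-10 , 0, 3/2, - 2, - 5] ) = [ - 10, - 9, - 9,  -  5, -2,-2, - 9/13, - 1/2,  0, 0, 3/8, 1,1, 3/2, 3 , 3, 7.61]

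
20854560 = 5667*3680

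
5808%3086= 2722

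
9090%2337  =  2079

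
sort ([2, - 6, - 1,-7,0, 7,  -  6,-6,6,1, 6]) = [ - 7 , - 6, - 6,-6, - 1,0,1,2 , 6,6 , 7 ] 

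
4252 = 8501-4249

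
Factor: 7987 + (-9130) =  - 3^2*127^1 = - 1143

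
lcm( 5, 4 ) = 20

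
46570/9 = 46570/9= 5174.44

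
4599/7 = 657=657.00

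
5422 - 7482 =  - 2060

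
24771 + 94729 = 119500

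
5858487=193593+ 5664894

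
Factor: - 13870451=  - 7^1*1981493^1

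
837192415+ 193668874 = 1030861289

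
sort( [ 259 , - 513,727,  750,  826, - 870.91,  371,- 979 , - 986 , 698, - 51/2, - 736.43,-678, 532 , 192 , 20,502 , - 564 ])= [ - 986, - 979,-870.91, - 736.43,  -  678 , - 564, - 513, - 51/2, 20,192, 259, 371,502, 532, 698 , 727,750 , 826 ] 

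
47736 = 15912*3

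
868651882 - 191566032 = 677085850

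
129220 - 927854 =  - 798634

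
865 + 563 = 1428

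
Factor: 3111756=2^2*3^1*257^1*1009^1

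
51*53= 2703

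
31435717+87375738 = 118811455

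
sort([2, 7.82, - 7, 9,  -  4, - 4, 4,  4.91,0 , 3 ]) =[-7,-4,-4, 0 , 2, 3,  4, 4.91, 7.82, 9]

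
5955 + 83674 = 89629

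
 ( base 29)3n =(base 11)A0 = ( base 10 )110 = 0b1101110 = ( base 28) 3q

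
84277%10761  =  8950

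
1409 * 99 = 139491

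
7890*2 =15780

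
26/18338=13/9169 = 0.00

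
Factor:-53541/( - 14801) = 3^4 * 19^ (  -  2)*41^( - 1)*661^1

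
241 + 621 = 862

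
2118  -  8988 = -6870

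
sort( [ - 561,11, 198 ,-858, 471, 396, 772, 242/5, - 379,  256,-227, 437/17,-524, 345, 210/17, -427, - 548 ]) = [ - 858,  -  561, - 548, -524, - 427, - 379, - 227 , 11,  210/17,437/17,242/5, 198, 256, 345  ,  396,471, 772 ] 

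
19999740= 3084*6485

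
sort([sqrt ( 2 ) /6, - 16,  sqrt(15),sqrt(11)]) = [ - 16, sqrt( 2) /6,sqrt( 11 ),sqrt( 15)] 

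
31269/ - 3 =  -10423/1= - 10423.00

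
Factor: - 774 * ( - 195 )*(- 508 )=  - 76672440 =- 2^3*3^3*5^1*13^1 * 43^1 * 127^1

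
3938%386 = 78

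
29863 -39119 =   -  9256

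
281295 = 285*987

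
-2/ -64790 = 1/32395 = 0.00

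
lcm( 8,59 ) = 472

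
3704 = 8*463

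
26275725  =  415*63315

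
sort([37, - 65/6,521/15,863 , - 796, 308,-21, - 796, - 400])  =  [ - 796,-796,-400,-21,-65/6,521/15,37,308,863] 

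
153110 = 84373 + 68737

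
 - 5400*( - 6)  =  32400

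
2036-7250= - 5214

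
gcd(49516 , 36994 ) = 2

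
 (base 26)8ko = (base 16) 1740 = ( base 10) 5952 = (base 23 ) B5I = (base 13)292b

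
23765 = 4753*5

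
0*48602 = 0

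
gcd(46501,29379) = 7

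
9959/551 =18 + 41/551 = 18.07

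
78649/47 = 78649/47= 1673.38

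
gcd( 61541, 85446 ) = 1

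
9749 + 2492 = 12241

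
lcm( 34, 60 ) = 1020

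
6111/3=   2037 = 2037.00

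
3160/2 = 1580 = 1580.00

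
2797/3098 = 2797/3098 = 0.90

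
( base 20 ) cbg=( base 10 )5036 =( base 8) 11654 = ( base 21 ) B8H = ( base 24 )8hk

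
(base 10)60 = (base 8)74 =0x3c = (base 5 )220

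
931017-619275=311742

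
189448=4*47362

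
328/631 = 328/631=0.52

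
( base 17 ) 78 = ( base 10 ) 127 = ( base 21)61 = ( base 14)91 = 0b1111111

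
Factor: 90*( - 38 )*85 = -290700 = -2^2*3^2*5^2*17^1*19^1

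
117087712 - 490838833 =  - 373751121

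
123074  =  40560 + 82514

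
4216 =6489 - 2273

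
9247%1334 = 1243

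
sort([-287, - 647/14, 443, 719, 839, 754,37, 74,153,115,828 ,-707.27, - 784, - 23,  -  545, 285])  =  [ - 784, - 707.27, - 545, - 287, - 647/14 ,  -  23, 37, 74,  115 , 153, 285, 443, 719,754, 828,839]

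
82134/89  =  82134/89 = 922.85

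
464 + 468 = 932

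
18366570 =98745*186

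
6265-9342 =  - 3077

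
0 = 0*3651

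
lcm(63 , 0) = 0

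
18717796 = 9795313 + 8922483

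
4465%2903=1562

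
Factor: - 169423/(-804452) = 2^(-2)*11^ ( - 1)*19^1*37^1 *47^( - 1) * 241^1*389^( - 1)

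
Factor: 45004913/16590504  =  1216349/448392 = 2^( - 3)*3^ ( - 1) * 7^( - 1)*17^( - 1) * 157^( - 1)  *1216349^1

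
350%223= 127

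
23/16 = 1 + 7/16=1.44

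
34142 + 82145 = 116287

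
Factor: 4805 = 5^1*31^2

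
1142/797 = 1142/797 = 1.43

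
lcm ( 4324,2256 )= 51888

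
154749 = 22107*7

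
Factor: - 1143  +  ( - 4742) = -5885=-  5^1 * 11^1*107^1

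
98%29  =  11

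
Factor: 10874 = 2^1 * 5437^1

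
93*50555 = 4701615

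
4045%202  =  5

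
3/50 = 3/50 = 0.06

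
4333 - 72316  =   - 67983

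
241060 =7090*34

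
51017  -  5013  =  46004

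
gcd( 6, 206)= 2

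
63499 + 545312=608811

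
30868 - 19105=11763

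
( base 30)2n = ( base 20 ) 43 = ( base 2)1010011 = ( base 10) 83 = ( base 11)76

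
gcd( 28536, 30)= 6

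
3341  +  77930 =81271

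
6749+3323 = 10072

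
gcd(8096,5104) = 176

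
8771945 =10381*845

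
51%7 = 2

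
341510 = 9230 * 37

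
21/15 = 1 + 2/5 = 1.40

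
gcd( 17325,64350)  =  2475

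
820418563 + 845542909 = 1665961472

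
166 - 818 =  - 652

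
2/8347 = 2/8347= 0.00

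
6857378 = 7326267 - 468889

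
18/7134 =3/1189 = 0.00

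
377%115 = 32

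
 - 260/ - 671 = 260/671 = 0.39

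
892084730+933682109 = 1825766839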